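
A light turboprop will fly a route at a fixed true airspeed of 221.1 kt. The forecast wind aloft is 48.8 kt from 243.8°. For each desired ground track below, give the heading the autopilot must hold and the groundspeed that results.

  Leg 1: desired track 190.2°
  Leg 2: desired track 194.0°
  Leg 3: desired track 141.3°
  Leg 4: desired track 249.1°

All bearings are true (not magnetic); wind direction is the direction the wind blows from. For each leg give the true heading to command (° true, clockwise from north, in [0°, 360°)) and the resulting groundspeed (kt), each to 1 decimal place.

Leg 1: desired track 190.2°; wind correction +10.2° → command heading 200.4°, groundspeed 188.6 kt
Leg 2: desired track 194.0°; wind correction +9.7° → command heading 203.7°, groundspeed 186.4 kt
Leg 3: desired track 141.3°; wind correction +12.4° → command heading 153.7°, groundspeed 226.5 kt
Leg 4: desired track 249.1°; wind correction -1.2° → command heading 247.9°, groundspeed 172.5 kt

Leg 1: heading=200.4°, groundspeed=188.6 kt
Leg 2: heading=203.7°, groundspeed=186.4 kt
Leg 3: heading=153.7°, groundspeed=226.5 kt
Leg 4: heading=247.9°, groundspeed=172.5 kt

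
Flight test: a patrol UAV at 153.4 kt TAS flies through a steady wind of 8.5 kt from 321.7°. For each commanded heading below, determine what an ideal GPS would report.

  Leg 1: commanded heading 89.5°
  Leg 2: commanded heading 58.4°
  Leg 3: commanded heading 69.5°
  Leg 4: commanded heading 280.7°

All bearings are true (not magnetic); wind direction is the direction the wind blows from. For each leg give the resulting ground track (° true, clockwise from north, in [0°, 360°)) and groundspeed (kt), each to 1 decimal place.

Leg 1: track=91.9°, groundspeed=158.8 kt
Leg 2: track=61.5°, groundspeed=154.6 kt
Leg 3: track=72.5°, groundspeed=156.2 kt
Leg 4: track=278.5°, groundspeed=147.1 kt

Leg 1: heading 89.5°; drift +2.4° → track 91.9°, groundspeed 158.8 kt
Leg 2: heading 58.4°; drift +3.1° → track 61.5°, groundspeed 154.6 kt
Leg 3: heading 69.5°; drift +3.0° → track 72.5°, groundspeed 156.2 kt
Leg 4: heading 280.7°; drift -2.2° → track 278.5°, groundspeed 147.1 kt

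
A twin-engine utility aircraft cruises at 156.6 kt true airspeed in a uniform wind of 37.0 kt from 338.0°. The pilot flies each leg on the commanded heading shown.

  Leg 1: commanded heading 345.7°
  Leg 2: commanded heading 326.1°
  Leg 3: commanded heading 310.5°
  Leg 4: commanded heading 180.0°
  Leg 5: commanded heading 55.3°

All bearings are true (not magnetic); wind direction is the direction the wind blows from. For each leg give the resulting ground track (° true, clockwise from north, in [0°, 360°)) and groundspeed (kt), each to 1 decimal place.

Leg 1: heading 345.7°; drift +2.4° → track 348.1°, groundspeed 120.0 kt
Leg 2: heading 326.1°; drift -3.6° → track 322.5°, groundspeed 120.6 kt
Leg 3: heading 310.5°; drift -7.9° → track 302.6°, groundspeed 125.0 kt
Leg 4: heading 180.0°; drift -4.2° → track 175.8°, groundspeed 191.4 kt
Leg 5: heading 55.3°; drift +13.7° → track 69.0°, groundspeed 152.8 kt

Leg 1: track=348.1°, groundspeed=120.0 kt
Leg 2: track=322.5°, groundspeed=120.6 kt
Leg 3: track=302.6°, groundspeed=125.0 kt
Leg 4: track=175.8°, groundspeed=191.4 kt
Leg 5: track=69.0°, groundspeed=152.8 kt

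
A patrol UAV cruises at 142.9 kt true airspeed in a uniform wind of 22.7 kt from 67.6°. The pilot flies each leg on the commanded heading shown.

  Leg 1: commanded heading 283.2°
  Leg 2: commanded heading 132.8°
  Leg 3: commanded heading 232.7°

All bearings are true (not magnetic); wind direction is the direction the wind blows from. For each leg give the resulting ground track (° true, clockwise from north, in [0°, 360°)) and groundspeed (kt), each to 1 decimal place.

Leg 1: heading 283.2°; drift -4.7° → track 278.5°, groundspeed 161.9 kt
Leg 2: heading 132.8°; drift +8.8° → track 141.6°, groundspeed 135.0 kt
Leg 3: heading 232.7°; drift +2.0° → track 234.7°, groundspeed 164.9 kt

Leg 1: track=278.5°, groundspeed=161.9 kt
Leg 2: track=141.6°, groundspeed=135.0 kt
Leg 3: track=234.7°, groundspeed=164.9 kt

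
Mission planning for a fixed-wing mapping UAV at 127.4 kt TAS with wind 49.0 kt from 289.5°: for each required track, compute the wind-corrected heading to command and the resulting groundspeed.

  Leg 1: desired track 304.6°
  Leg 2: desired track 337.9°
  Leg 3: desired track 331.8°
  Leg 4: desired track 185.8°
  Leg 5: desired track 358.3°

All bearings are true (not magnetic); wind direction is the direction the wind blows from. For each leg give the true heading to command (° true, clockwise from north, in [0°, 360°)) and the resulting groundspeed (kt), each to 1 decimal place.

Leg 1: desired track 304.6°; wind correction -5.8° → command heading 298.8°, groundspeed 79.5 kt
Leg 2: desired track 337.9°; wind correction -16.7° → command heading 321.2°, groundspeed 89.5 kt
Leg 3: desired track 331.8°; wind correction -15.0° → command heading 316.8°, groundspeed 86.8 kt
Leg 4: desired track 185.8°; wind correction +21.9° → command heading 207.7°, groundspeed 129.8 kt
Leg 5: desired track 358.3°; wind correction -21.0° → command heading 337.3°, groundspeed 101.2 kt

Leg 1: heading=298.8°, groundspeed=79.5 kt
Leg 2: heading=321.2°, groundspeed=89.5 kt
Leg 3: heading=316.8°, groundspeed=86.8 kt
Leg 4: heading=207.7°, groundspeed=129.8 kt
Leg 5: heading=337.3°, groundspeed=101.2 kt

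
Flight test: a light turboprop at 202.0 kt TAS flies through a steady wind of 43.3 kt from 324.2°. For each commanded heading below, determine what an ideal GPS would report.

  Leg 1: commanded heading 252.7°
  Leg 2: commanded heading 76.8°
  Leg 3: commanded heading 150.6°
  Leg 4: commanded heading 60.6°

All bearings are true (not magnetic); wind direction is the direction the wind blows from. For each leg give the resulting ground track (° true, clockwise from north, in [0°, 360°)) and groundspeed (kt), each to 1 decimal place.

Leg 1: track=240.4°, groundspeed=192.7 kt
Leg 2: track=87.2°, groundspeed=222.3 kt
Leg 3: track=149.5°, groundspeed=245.1 kt
Leg 4: track=72.4°, groundspeed=211.3 kt

Leg 1: heading 252.7°; drift -12.3° → track 240.4°, groundspeed 192.7 kt
Leg 2: heading 76.8°; drift +10.4° → track 87.2°, groundspeed 222.3 kt
Leg 3: heading 150.6°; drift -1.1° → track 149.5°, groundspeed 245.1 kt
Leg 4: heading 60.6°; drift +11.8° → track 72.4°, groundspeed 211.3 kt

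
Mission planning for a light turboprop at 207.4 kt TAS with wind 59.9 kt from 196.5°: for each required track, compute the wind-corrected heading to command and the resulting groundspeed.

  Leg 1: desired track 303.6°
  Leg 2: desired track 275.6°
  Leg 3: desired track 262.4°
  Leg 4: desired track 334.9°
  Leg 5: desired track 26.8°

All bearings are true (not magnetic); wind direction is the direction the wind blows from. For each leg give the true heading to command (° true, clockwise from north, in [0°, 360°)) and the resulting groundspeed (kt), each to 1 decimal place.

Leg 1: heading=287.6°, groundspeed=217.0 kt
Leg 2: heading=259.1°, groundspeed=187.6 kt
Leg 3: heading=247.1°, groundspeed=175.6 kt
Leg 4: heading=323.8°, groundspeed=248.3 kt
Leg 5: heading=29.8°, groundspeed=266.1 kt

Leg 1: desired track 303.6°; wind correction -16.0° → command heading 287.6°, groundspeed 217.0 kt
Leg 2: desired track 275.6°; wind correction -16.5° → command heading 259.1°, groundspeed 187.6 kt
Leg 3: desired track 262.4°; wind correction -15.3° → command heading 247.1°, groundspeed 175.6 kt
Leg 4: desired track 334.9°; wind correction -11.1° → command heading 323.8°, groundspeed 248.3 kt
Leg 5: desired track 26.8°; wind correction +3.0° → command heading 29.8°, groundspeed 266.1 kt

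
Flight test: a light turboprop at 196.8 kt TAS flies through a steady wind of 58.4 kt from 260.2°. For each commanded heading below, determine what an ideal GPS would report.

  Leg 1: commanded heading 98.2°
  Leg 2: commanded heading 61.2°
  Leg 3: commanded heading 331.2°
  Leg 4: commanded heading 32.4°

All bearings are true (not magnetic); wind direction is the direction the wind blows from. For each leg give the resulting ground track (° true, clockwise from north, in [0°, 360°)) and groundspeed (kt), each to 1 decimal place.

Leg 1: track=94.1°, groundspeed=253.0 kt
Leg 2: track=65.5°, groundspeed=252.7 kt
Leg 3: track=348.5°, groundspeed=186.2 kt
Leg 4: track=42.8°, groundspeed=240.0 kt

Leg 1: heading 98.2°; drift -4.1° → track 94.1°, groundspeed 253.0 kt
Leg 2: heading 61.2°; drift +4.3° → track 65.5°, groundspeed 252.7 kt
Leg 3: heading 331.2°; drift +17.3° → track 348.5°, groundspeed 186.2 kt
Leg 4: heading 32.4°; drift +10.4° → track 42.8°, groundspeed 240.0 kt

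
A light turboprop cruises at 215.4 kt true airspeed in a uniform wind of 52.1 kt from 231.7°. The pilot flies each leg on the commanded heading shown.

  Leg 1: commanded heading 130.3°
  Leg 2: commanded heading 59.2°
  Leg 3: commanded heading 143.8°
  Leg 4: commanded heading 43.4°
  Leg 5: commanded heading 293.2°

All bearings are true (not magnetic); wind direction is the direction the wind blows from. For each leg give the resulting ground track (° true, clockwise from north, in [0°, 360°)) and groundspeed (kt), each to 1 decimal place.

Leg 1: heading 130.3°; drift -12.8° → track 117.5°, groundspeed 231.4 kt
Leg 2: heading 59.2°; drift -1.5° → track 57.7°, groundspeed 267.1 kt
Leg 3: heading 143.8°; drift -13.7° → track 130.1°, groundspeed 219.7 kt
Leg 4: heading 43.4°; drift +1.6° → track 45.0°, groundspeed 267.1 kt
Leg 5: heading 293.2°; drift +13.5° → track 306.7°, groundspeed 196.0 kt

Leg 1: track=117.5°, groundspeed=231.4 kt
Leg 2: track=57.7°, groundspeed=267.1 kt
Leg 3: track=130.1°, groundspeed=219.7 kt
Leg 4: track=45.0°, groundspeed=267.1 kt
Leg 5: track=306.7°, groundspeed=196.0 kt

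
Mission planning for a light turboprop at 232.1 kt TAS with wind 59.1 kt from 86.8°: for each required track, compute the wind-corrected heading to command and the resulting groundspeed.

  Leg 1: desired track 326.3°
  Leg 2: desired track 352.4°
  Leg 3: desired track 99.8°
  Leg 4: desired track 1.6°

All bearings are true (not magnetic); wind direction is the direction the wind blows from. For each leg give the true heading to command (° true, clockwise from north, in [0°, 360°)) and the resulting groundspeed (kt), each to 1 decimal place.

Leg 1: heading=339.0°, groundspeed=256.4 kt
Leg 2: heading=7.1°, groundspeed=229.0 kt
Leg 3: heading=96.5°, groundspeed=174.1 kt
Leg 4: heading=16.3°, groundspeed=219.6 kt

Leg 1: desired track 326.3°; wind correction +12.7° → command heading 339.0°, groundspeed 256.4 kt
Leg 2: desired track 352.4°; wind correction +14.7° → command heading 7.1°, groundspeed 229.0 kt
Leg 3: desired track 99.8°; wind correction -3.3° → command heading 96.5°, groundspeed 174.1 kt
Leg 4: desired track 1.6°; wind correction +14.7° → command heading 16.3°, groundspeed 219.6 kt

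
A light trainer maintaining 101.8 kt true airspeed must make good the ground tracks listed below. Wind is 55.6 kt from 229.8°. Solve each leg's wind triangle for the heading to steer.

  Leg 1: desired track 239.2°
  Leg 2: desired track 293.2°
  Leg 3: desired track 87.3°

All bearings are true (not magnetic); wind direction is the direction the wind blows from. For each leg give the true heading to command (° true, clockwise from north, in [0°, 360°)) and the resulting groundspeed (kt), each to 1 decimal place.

Leg 1: heading=234.1°, groundspeed=46.5 kt
Leg 2: heading=264.0°, groundspeed=63.9 kt
Leg 3: heading=106.7°, groundspeed=140.1 kt

Leg 1: desired track 239.2°; wind correction -5.1° → command heading 234.1°, groundspeed 46.5 kt
Leg 2: desired track 293.2°; wind correction -29.2° → command heading 264.0°, groundspeed 63.9 kt
Leg 3: desired track 87.3°; wind correction +19.4° → command heading 106.7°, groundspeed 140.1 kt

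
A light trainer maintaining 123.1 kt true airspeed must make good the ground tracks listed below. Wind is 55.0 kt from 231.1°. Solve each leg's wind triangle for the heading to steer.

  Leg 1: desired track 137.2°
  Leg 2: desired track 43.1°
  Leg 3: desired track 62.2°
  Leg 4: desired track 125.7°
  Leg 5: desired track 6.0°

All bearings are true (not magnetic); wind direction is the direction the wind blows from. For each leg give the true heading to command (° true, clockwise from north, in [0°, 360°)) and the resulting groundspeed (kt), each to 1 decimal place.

Leg 1: desired track 137.2°; wind correction +26.5° → command heading 163.7°, groundspeed 113.9 kt
Leg 2: desired track 43.1°; wind correction -3.6° → command heading 39.5°, groundspeed 177.3 kt
Leg 3: desired track 62.2°; wind correction +4.9° → command heading 67.1°, groundspeed 176.6 kt
Leg 4: desired track 125.7°; wind correction +25.5° → command heading 151.2°, groundspeed 125.7 kt
Leg 5: desired track 6.0°; wind correction -18.5° → command heading 347.5°, groundspeed 155.6 kt

Leg 1: heading=163.7°, groundspeed=113.9 kt
Leg 2: heading=39.5°, groundspeed=177.3 kt
Leg 3: heading=67.1°, groundspeed=176.6 kt
Leg 4: heading=151.2°, groundspeed=125.7 kt
Leg 5: heading=347.5°, groundspeed=155.6 kt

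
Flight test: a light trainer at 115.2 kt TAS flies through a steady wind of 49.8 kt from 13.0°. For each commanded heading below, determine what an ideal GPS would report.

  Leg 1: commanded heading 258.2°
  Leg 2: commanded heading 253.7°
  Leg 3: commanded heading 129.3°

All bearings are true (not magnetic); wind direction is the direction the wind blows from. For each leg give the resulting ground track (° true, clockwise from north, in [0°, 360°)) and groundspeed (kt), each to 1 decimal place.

Leg 1: heading 258.2°; drift -18.4° → track 239.8°, groundspeed 143.4 kt
Leg 2: heading 253.7°; drift -17.3° → track 236.4°, groundspeed 146.2 kt
Leg 3: heading 129.3°; drift +18.0° → track 147.3°, groundspeed 144.3 kt

Leg 1: track=239.8°, groundspeed=143.4 kt
Leg 2: track=236.4°, groundspeed=146.2 kt
Leg 3: track=147.3°, groundspeed=144.3 kt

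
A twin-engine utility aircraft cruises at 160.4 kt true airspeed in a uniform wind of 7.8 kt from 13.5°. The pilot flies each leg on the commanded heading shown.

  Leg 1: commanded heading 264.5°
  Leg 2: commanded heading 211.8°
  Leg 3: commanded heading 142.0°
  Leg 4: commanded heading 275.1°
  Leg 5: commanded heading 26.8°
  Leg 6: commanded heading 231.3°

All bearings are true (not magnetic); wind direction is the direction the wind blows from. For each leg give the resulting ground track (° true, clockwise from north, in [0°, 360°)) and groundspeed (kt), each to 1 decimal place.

Leg 1: heading 264.5°; drift -2.6° → track 261.9°, groundspeed 163.1 kt
Leg 2: heading 211.8°; drift -0.8° → track 211.0°, groundspeed 167.8 kt
Leg 3: heading 142.0°; drift +2.1° → track 144.1°, groundspeed 165.4 kt
Leg 4: heading 275.1°; drift -2.7° → track 272.4°, groundspeed 161.7 kt
Leg 5: heading 26.8°; drift +0.7° → track 27.5°, groundspeed 152.8 kt
Leg 6: heading 231.3°; drift -1.6° → track 229.7°, groundspeed 166.6 kt

Leg 1: track=261.9°, groundspeed=163.1 kt
Leg 2: track=211.0°, groundspeed=167.8 kt
Leg 3: track=144.1°, groundspeed=165.4 kt
Leg 4: track=272.4°, groundspeed=161.7 kt
Leg 5: track=27.5°, groundspeed=152.8 kt
Leg 6: track=229.7°, groundspeed=166.6 kt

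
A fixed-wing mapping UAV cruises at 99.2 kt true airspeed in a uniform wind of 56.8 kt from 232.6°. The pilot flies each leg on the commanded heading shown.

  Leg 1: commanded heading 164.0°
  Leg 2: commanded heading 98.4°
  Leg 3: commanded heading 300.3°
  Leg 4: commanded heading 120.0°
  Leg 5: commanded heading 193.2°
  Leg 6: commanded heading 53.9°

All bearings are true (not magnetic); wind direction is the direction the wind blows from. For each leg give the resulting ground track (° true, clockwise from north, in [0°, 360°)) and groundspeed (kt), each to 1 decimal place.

Leg 1: track=130.0°, groundspeed=94.6 kt
Leg 2: track=82.0°, groundspeed=144.6 kt
Leg 3: track=334.4°, groundspeed=93.8 kt
Leg 4: track=96.6°, groundspeed=131.9 kt
Leg 5: track=160.1°, groundspeed=66.0 kt
Leg 6: track=53.4°, groundspeed=156.0 kt

Leg 1: heading 164.0°; drift -34.0° → track 130.0°, groundspeed 94.6 kt
Leg 2: heading 98.4°; drift -16.4° → track 82.0°, groundspeed 144.6 kt
Leg 3: heading 300.3°; drift +34.1° → track 334.4°, groundspeed 93.8 kt
Leg 4: heading 120.0°; drift -23.4° → track 96.6°, groundspeed 131.9 kt
Leg 5: heading 193.2°; drift -33.1° → track 160.1°, groundspeed 66.0 kt
Leg 6: heading 53.9°; drift -0.5° → track 53.4°, groundspeed 156.0 kt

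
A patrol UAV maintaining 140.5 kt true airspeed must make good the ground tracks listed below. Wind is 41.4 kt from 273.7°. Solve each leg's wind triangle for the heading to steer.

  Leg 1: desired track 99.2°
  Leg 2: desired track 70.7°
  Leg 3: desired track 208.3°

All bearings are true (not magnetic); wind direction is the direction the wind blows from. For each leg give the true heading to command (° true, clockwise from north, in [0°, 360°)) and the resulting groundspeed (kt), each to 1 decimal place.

Leg 1: desired track 99.2°; wind correction +1.6° → command heading 100.8°, groundspeed 181.7 kt
Leg 2: desired track 70.7°; wind correction -6.6° → command heading 64.1°, groundspeed 177.7 kt
Leg 3: desired track 208.3°; wind correction +15.5° → command heading 223.8°, groundspeed 118.1 kt

Leg 1: heading=100.8°, groundspeed=181.7 kt
Leg 2: heading=64.1°, groundspeed=177.7 kt
Leg 3: heading=223.8°, groundspeed=118.1 kt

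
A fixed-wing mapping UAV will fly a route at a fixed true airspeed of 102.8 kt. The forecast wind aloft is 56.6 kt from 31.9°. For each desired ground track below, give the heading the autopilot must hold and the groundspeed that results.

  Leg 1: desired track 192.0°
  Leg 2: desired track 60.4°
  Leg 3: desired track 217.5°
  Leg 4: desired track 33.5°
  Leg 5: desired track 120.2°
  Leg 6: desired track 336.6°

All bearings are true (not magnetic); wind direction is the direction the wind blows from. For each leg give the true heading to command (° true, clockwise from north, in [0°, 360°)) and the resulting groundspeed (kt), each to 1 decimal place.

Leg 1: heading=181.2°, groundspeed=154.2 kt
Leg 2: heading=45.2°, groundspeed=49.4 kt
Leg 3: heading=220.6°, groundspeed=159.0 kt
Leg 4: heading=32.6°, groundspeed=46.2 kt
Leg 5: heading=86.8°, groundspeed=84.2 kt
Leg 6: heading=3.5°, groundspeed=59.4 kt

Leg 1: desired track 192.0°; wind correction -10.8° → command heading 181.2°, groundspeed 154.2 kt
Leg 2: desired track 60.4°; wind correction -15.2° → command heading 45.2°, groundspeed 49.4 kt
Leg 3: desired track 217.5°; wind correction +3.1° → command heading 220.6°, groundspeed 159.0 kt
Leg 4: desired track 33.5°; wind correction -0.9° → command heading 32.6°, groundspeed 46.2 kt
Leg 5: desired track 120.2°; wind correction -33.4° → command heading 86.8°, groundspeed 84.2 kt
Leg 6: desired track 336.6°; wind correction +26.9° → command heading 3.5°, groundspeed 59.4 kt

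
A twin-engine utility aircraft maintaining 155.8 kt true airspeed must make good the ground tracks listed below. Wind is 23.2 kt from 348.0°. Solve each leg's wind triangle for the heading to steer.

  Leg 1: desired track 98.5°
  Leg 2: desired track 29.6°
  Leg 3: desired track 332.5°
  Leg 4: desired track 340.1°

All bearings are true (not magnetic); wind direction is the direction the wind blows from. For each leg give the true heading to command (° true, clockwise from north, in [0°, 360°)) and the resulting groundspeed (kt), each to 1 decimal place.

Leg 1: desired track 98.5°; wind correction -8.0° → command heading 90.5°, groundspeed 162.4 kt
Leg 2: desired track 29.6°; wind correction -5.7° → command heading 23.9°, groundspeed 137.7 kt
Leg 3: desired track 332.5°; wind correction +2.3° → command heading 334.8°, groundspeed 133.3 kt
Leg 4: desired track 340.1°; wind correction +1.2° → command heading 341.3°, groundspeed 132.8 kt

Leg 1: heading=90.5°, groundspeed=162.4 kt
Leg 2: heading=23.9°, groundspeed=137.7 kt
Leg 3: heading=334.8°, groundspeed=133.3 kt
Leg 4: heading=341.3°, groundspeed=132.8 kt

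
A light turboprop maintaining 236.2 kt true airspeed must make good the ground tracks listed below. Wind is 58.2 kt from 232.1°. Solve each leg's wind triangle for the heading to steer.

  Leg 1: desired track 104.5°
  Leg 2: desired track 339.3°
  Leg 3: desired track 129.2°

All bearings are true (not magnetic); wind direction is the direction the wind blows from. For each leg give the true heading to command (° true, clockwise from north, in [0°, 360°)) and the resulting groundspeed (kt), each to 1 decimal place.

Leg 1: heading=115.8°, groundspeed=267.2 kt
Leg 2: heading=325.7°, groundspeed=246.8 kt
Leg 3: heading=143.1°, groundspeed=242.3 kt

Leg 1: desired track 104.5°; wind correction +11.3° → command heading 115.8°, groundspeed 267.2 kt
Leg 2: desired track 339.3°; wind correction -13.6° → command heading 325.7°, groundspeed 246.8 kt
Leg 3: desired track 129.2°; wind correction +13.9° → command heading 143.1°, groundspeed 242.3 kt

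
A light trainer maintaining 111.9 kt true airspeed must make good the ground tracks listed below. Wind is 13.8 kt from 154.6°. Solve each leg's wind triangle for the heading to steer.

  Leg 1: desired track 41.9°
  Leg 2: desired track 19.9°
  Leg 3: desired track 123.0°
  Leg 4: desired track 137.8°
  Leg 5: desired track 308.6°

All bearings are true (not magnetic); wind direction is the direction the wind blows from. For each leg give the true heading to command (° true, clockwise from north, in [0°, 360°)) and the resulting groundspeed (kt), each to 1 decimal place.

Leg 1: heading=48.4°, groundspeed=116.5 kt
Leg 2: heading=24.9°, groundspeed=121.2 kt
Leg 3: heading=126.7°, groundspeed=99.9 kt
Leg 4: heading=139.8°, groundspeed=98.6 kt
Leg 5: heading=305.5°, groundspeed=124.1 kt

Leg 1: desired track 41.9°; wind correction +6.5° → command heading 48.4°, groundspeed 116.5 kt
Leg 2: desired track 19.9°; wind correction +5.0° → command heading 24.9°, groundspeed 121.2 kt
Leg 3: desired track 123.0°; wind correction +3.7° → command heading 126.7°, groundspeed 99.9 kt
Leg 4: desired track 137.8°; wind correction +2.0° → command heading 139.8°, groundspeed 98.6 kt
Leg 5: desired track 308.6°; wind correction -3.1° → command heading 305.5°, groundspeed 124.1 kt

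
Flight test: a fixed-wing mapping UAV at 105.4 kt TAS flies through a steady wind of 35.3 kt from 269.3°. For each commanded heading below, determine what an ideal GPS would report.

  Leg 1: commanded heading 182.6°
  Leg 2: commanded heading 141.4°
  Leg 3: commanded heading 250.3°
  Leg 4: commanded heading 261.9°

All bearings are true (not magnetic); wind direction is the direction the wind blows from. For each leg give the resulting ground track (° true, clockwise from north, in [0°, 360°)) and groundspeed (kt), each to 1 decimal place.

Leg 1: track=163.8°, groundspeed=109.2 kt
Leg 2: track=129.0°, groundspeed=130.1 kt
Leg 3: track=241.2°, groundspeed=72.9 kt
Leg 4: track=258.2°, groundspeed=70.5 kt

Leg 1: heading 182.6°; drift -18.8° → track 163.8°, groundspeed 109.2 kt
Leg 2: heading 141.4°; drift -12.4° → track 129.0°, groundspeed 130.1 kt
Leg 3: heading 250.3°; drift -9.1° → track 241.2°, groundspeed 72.9 kt
Leg 4: heading 261.9°; drift -3.7° → track 258.2°, groundspeed 70.5 kt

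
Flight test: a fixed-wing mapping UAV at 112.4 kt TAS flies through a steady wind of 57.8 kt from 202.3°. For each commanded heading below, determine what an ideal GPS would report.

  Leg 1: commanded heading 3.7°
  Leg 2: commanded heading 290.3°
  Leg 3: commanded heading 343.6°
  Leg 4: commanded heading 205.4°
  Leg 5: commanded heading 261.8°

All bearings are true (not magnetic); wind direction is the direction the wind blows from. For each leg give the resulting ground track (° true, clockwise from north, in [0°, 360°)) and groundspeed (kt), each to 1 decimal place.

Leg 1: track=10.0°, groundspeed=168.2 kt
Leg 2: track=317.9°, groundspeed=124.6 kt
Leg 3: track=356.5°, groundspeed=161.6 kt
Leg 4: track=208.7°, groundspeed=54.8 kt
Leg 5: track=292.7°, groundspeed=96.9 kt

Leg 1: heading 3.7°; drift +6.3° → track 10.0°, groundspeed 168.2 kt
Leg 2: heading 290.3°; drift +27.6° → track 317.9°, groundspeed 124.6 kt
Leg 3: heading 343.6°; drift +12.9° → track 356.5°, groundspeed 161.6 kt
Leg 4: heading 205.4°; drift +3.3° → track 208.7°, groundspeed 54.8 kt
Leg 5: heading 261.8°; drift +30.9° → track 292.7°, groundspeed 96.9 kt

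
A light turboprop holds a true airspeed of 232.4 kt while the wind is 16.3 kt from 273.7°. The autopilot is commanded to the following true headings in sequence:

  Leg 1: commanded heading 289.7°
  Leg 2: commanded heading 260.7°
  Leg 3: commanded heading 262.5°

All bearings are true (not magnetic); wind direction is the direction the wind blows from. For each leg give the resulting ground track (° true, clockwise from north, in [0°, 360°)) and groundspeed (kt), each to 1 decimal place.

Leg 1: track=290.9°, groundspeed=216.8 kt
Leg 2: track=259.7°, groundspeed=216.5 kt
Leg 3: track=261.7°, groundspeed=216.4 kt

Leg 1: heading 289.7°; drift +1.2° → track 290.9°, groundspeed 216.8 kt
Leg 2: heading 260.7°; drift -1.0° → track 259.7°, groundspeed 216.5 kt
Leg 3: heading 262.5°; drift -0.8° → track 261.7°, groundspeed 216.4 kt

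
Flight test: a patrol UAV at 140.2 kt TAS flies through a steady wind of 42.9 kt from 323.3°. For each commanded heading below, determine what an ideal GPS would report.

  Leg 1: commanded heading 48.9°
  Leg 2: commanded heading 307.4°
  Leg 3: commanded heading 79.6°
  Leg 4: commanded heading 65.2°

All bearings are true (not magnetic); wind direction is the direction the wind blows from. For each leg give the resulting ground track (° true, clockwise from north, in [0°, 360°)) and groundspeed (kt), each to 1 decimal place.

Leg 1: heading 48.9°; drift +17.4° → track 66.3°, groundspeed 143.4 kt
Leg 2: heading 307.4°; drift -6.8° → track 300.6°, groundspeed 99.6 kt
Leg 3: heading 79.6°; drift +13.6° → track 93.2°, groundspeed 163.8 kt
Leg 4: heading 65.2°; drift +15.7° → track 80.9°, groundspeed 154.8 kt

Leg 1: track=66.3°, groundspeed=143.4 kt
Leg 2: track=300.6°, groundspeed=99.6 kt
Leg 3: track=93.2°, groundspeed=163.8 kt
Leg 4: track=80.9°, groundspeed=154.8 kt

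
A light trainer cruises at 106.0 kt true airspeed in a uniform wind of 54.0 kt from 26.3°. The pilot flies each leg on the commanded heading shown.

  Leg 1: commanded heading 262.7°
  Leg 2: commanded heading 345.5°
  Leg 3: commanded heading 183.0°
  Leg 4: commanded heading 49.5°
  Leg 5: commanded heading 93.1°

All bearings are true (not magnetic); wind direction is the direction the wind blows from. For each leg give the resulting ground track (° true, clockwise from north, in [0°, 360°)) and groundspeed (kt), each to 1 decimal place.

Leg 1: heading 262.7°; drift -18.3° → track 244.4°, groundspeed 143.1 kt
Leg 2: heading 345.5°; drift -28.4° → track 317.1°, groundspeed 74.1 kt
Leg 3: heading 183.0°; drift +7.8° → track 190.8°, groundspeed 157.1 kt
Leg 4: heading 49.5°; drift +20.7° → track 70.2°, groundspeed 60.2 kt
Leg 5: heading 93.1°; drift +30.4° → track 123.5°, groundspeed 98.2 kt

Leg 1: track=244.4°, groundspeed=143.1 kt
Leg 2: track=317.1°, groundspeed=74.1 kt
Leg 3: track=190.8°, groundspeed=157.1 kt
Leg 4: track=70.2°, groundspeed=60.2 kt
Leg 5: track=123.5°, groundspeed=98.2 kt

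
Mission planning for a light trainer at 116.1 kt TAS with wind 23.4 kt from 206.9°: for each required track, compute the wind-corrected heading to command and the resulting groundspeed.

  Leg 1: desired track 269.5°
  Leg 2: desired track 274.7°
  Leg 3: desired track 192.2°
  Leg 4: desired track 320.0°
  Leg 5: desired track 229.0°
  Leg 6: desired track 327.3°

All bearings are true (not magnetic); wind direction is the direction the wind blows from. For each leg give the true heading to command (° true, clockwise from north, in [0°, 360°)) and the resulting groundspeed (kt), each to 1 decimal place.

Leg 1: desired track 269.5°; wind correction -10.3° → command heading 259.2°, groundspeed 103.5 kt
Leg 2: desired track 274.7°; wind correction -10.8° → command heading 263.9°, groundspeed 105.2 kt
Leg 3: desired track 192.2°; wind correction +2.9° → command heading 195.1°, groundspeed 93.3 kt
Leg 4: desired track 320.0°; wind correction -10.7° → command heading 309.3°, groundspeed 123.3 kt
Leg 5: desired track 229.0°; wind correction -4.3° → command heading 224.7°, groundspeed 94.1 kt
Leg 6: desired track 327.3°; wind correction -10.0° → command heading 317.3°, groundspeed 126.2 kt

Leg 1: heading=259.2°, groundspeed=103.5 kt
Leg 2: heading=263.9°, groundspeed=105.2 kt
Leg 3: heading=195.1°, groundspeed=93.3 kt
Leg 4: heading=309.3°, groundspeed=123.3 kt
Leg 5: heading=224.7°, groundspeed=94.1 kt
Leg 6: heading=317.3°, groundspeed=126.2 kt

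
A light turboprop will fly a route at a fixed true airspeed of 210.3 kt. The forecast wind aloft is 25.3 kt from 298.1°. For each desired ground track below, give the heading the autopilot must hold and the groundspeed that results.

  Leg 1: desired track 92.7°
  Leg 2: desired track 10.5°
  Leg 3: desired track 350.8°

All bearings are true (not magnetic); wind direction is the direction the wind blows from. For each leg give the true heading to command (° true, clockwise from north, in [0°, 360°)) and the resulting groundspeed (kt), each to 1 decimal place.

Leg 1: desired track 92.7°; wind correction -3.0° → command heading 89.7°, groundspeed 232.9 kt
Leg 2: desired track 10.5°; wind correction -6.6° → command heading 3.9°, groundspeed 201.3 kt
Leg 3: desired track 350.8°; wind correction -5.5° → command heading 345.3°, groundspeed 194.0 kt

Leg 1: heading=89.7°, groundspeed=232.9 kt
Leg 2: heading=3.9°, groundspeed=201.3 kt
Leg 3: heading=345.3°, groundspeed=194.0 kt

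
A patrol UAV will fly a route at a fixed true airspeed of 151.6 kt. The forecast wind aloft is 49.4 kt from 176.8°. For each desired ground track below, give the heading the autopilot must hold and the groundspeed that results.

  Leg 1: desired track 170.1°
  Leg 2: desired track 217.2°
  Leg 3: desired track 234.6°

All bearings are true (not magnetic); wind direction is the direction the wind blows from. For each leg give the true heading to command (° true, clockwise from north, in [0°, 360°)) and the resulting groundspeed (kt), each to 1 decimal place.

Leg 1: heading=172.3°, groundspeed=102.4 kt
Leg 2: heading=205.0°, groundspeed=110.6 kt
Leg 3: heading=218.6°, groundspeed=119.4 kt

Leg 1: desired track 170.1°; wind correction +2.2° → command heading 172.3°, groundspeed 102.4 kt
Leg 2: desired track 217.2°; wind correction -12.2° → command heading 205.0°, groundspeed 110.6 kt
Leg 3: desired track 234.6°; wind correction -16.0° → command heading 218.6°, groundspeed 119.4 kt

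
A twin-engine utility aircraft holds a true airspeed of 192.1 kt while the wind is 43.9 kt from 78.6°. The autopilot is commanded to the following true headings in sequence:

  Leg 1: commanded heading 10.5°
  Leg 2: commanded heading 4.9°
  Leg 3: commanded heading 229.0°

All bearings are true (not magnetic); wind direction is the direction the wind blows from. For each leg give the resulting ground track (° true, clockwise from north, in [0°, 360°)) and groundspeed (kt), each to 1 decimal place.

Leg 1: heading 10.5°; drift -13.1° → track 357.4°, groundspeed 180.4 kt
Leg 2: heading 4.9°; drift -13.2° → track 351.7°, groundspeed 184.7 kt
Leg 3: heading 229.0°; drift +5.4° → track 234.4°, groundspeed 231.3 kt

Leg 1: track=357.4°, groundspeed=180.4 kt
Leg 2: track=351.7°, groundspeed=184.7 kt
Leg 3: track=234.4°, groundspeed=231.3 kt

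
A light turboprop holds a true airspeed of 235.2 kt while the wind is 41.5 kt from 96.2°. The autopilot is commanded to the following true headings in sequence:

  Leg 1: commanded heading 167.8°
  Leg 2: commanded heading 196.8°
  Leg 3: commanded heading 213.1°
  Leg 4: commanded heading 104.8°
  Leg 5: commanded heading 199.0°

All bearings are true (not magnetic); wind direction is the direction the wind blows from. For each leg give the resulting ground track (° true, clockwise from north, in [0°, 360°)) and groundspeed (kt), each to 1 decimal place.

Leg 1: track=177.9°, groundspeed=225.6 kt
Leg 2: track=206.3°, groundspeed=246.2 kt
Leg 3: track=221.4°, groundspeed=256.7 kt
Leg 4: track=106.6°, groundspeed=194.3 kt
Leg 5: track=208.4°, groundspeed=247.7 kt

Leg 1: heading 167.8°; drift +10.1° → track 177.9°, groundspeed 225.6 kt
Leg 2: heading 196.8°; drift +9.5° → track 206.3°, groundspeed 246.2 kt
Leg 3: heading 213.1°; drift +8.3° → track 221.4°, groundspeed 256.7 kt
Leg 4: heading 104.8°; drift +1.8° → track 106.6°, groundspeed 194.3 kt
Leg 5: heading 199.0°; drift +9.4° → track 208.4°, groundspeed 247.7 kt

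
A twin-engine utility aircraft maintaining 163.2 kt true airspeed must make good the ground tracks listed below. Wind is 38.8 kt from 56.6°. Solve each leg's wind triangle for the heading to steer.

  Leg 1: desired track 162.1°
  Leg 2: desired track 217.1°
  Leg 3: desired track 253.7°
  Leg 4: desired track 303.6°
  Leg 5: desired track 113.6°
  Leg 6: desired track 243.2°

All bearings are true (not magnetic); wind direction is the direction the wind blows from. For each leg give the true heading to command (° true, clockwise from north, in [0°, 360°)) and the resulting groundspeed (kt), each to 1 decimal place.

Leg 1: heading=148.9°, groundspeed=169.2 kt
Leg 2: heading=212.5°, groundspeed=199.3 kt
Leg 3: heading=257.7°, groundspeed=199.9 kt
Leg 4: heading=316.2°, groundspeed=174.4 kt
Leg 5: heading=102.1°, groundspeed=138.8 kt
Leg 6: heading=244.8°, groundspeed=201.7 kt

Leg 1: desired track 162.1°; wind correction -13.2° → command heading 148.9°, groundspeed 169.2 kt
Leg 2: desired track 217.1°; wind correction -4.6° → command heading 212.5°, groundspeed 199.3 kt
Leg 3: desired track 253.7°; wind correction +4.0° → command heading 257.7°, groundspeed 199.9 kt
Leg 4: desired track 303.6°; wind correction +12.6° → command heading 316.2°, groundspeed 174.4 kt
Leg 5: desired track 113.6°; wind correction -11.5° → command heading 102.1°, groundspeed 138.8 kt
Leg 6: desired track 243.2°; wind correction +1.6° → command heading 244.8°, groundspeed 201.7 kt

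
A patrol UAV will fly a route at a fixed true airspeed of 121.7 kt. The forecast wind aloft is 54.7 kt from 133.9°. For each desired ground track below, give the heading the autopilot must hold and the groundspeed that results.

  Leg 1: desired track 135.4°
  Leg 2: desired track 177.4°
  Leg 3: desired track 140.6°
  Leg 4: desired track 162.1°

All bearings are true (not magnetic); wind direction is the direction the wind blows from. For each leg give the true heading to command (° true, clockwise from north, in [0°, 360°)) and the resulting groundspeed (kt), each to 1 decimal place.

Leg 1: desired track 135.4°; wind correction -0.7° → command heading 134.7°, groundspeed 67.0 kt
Leg 2: desired track 177.4°; wind correction -18.0° → command heading 159.4°, groundspeed 76.1 kt
Leg 3: desired track 140.6°; wind correction -3.0° → command heading 137.6°, groundspeed 67.2 kt
Leg 4: desired track 162.1°; wind correction -12.3° → command heading 149.8°, groundspeed 70.7 kt

Leg 1: heading=134.7°, groundspeed=67.0 kt
Leg 2: heading=159.4°, groundspeed=76.1 kt
Leg 3: heading=137.6°, groundspeed=67.2 kt
Leg 4: heading=149.8°, groundspeed=70.7 kt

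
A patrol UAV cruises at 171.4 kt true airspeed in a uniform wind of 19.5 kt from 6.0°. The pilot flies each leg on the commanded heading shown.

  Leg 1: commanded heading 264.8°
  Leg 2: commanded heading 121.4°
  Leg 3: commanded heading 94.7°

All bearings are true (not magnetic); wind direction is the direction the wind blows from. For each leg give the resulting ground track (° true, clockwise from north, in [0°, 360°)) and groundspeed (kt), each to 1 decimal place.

Leg 1: heading 264.8°; drift -6.2° → track 258.6°, groundspeed 176.2 kt
Leg 2: heading 121.4°; drift +5.6° → track 127.0°, groundspeed 180.6 kt
Leg 3: heading 94.7°; drift +6.5° → track 101.2°, groundspeed 172.1 kt

Leg 1: track=258.6°, groundspeed=176.2 kt
Leg 2: track=127.0°, groundspeed=180.6 kt
Leg 3: track=101.2°, groundspeed=172.1 kt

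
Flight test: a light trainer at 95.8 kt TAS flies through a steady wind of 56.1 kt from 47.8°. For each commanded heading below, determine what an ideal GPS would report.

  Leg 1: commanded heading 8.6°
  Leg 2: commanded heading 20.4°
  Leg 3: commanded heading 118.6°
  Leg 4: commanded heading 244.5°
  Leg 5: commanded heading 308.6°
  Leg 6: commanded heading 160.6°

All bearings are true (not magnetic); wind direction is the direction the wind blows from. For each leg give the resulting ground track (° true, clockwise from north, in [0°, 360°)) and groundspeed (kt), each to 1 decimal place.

Leg 1: track=334.5°, groundspeed=63.2 kt
Leg 2: track=351.1°, groundspeed=52.7 kt
Leg 3: track=153.0°, groundspeed=93.8 kt
Leg 4: track=238.3°, groundspeed=150.4 kt
Leg 5: track=280.7°, groundspeed=118.5 kt
Leg 6: track=184.3°, groundspeed=128.4 kt

Leg 1: heading 8.6°; drift -34.1° → track 334.5°, groundspeed 63.2 kt
Leg 2: heading 20.4°; drift -29.3° → track 351.1°, groundspeed 52.7 kt
Leg 3: heading 118.6°; drift +34.4° → track 153.0°, groundspeed 93.8 kt
Leg 4: heading 244.5°; drift -6.2° → track 238.3°, groundspeed 150.4 kt
Leg 5: heading 308.6°; drift -27.9° → track 280.7°, groundspeed 118.5 kt
Leg 6: heading 160.6°; drift +23.7° → track 184.3°, groundspeed 128.4 kt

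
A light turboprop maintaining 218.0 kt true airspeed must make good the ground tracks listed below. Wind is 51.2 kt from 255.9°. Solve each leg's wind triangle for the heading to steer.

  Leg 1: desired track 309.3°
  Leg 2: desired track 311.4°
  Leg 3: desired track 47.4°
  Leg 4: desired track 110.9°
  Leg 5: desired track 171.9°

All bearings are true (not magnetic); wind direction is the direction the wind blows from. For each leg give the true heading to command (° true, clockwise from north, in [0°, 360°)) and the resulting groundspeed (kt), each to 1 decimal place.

Leg 1: heading=298.4°, groundspeed=183.6 kt
Leg 2: heading=300.2°, groundspeed=184.9 kt
Leg 3: heading=41.0°, groundspeed=261.6 kt
Leg 4: heading=118.6°, groundspeed=258.0 kt
Leg 5: heading=185.4°, groundspeed=206.6 kt

Leg 1: desired track 309.3°; wind correction -10.9° → command heading 298.4°, groundspeed 183.6 kt
Leg 2: desired track 311.4°; wind correction -11.2° → command heading 300.2°, groundspeed 184.9 kt
Leg 3: desired track 47.4°; wind correction -6.4° → command heading 41.0°, groundspeed 261.6 kt
Leg 4: desired track 110.9°; wind correction +7.7° → command heading 118.6°, groundspeed 258.0 kt
Leg 5: desired track 171.9°; wind correction +13.5° → command heading 185.4°, groundspeed 206.6 kt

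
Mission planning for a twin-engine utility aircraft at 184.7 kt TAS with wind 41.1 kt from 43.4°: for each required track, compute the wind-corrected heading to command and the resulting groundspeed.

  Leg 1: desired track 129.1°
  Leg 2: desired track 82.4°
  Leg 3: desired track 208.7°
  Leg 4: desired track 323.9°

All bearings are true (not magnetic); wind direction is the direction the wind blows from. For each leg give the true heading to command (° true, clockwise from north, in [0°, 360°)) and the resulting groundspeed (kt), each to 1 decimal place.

Leg 1: desired track 129.1°; wind correction -12.8° → command heading 116.3°, groundspeed 177.0 kt
Leg 2: desired track 82.4°; wind correction -8.1° → command heading 74.3°, groundspeed 150.9 kt
Leg 3: desired track 208.7°; wind correction -3.2° → command heading 205.5°, groundspeed 224.2 kt
Leg 4: desired track 323.9°; wind correction +12.6° → command heading 336.5°, groundspeed 172.7 kt

Leg 1: heading=116.3°, groundspeed=177.0 kt
Leg 2: heading=74.3°, groundspeed=150.9 kt
Leg 3: heading=205.5°, groundspeed=224.2 kt
Leg 4: heading=336.5°, groundspeed=172.7 kt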